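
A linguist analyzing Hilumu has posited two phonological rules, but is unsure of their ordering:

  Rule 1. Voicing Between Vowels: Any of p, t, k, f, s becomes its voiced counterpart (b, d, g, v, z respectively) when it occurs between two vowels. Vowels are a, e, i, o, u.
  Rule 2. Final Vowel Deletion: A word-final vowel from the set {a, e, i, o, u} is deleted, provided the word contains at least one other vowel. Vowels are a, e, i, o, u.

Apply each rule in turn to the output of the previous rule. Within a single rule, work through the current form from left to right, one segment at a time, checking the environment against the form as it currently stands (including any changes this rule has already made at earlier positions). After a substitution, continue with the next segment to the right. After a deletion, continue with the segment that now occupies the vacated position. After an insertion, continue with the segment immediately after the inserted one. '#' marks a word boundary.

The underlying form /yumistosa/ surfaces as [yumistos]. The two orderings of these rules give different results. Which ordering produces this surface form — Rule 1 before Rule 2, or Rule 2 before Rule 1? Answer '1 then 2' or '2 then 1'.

Order 1 then 2:
  1 Voicing Between Vowels: [yumistosa] → [yumistoza]
  2 Final Vowel Deletion: [yumistoza] → [yumistoz]
  result: [yumistoz]
Order 2 then 1:
  2 Final Vowel Deletion: [yumistosa] → [yumistos]
  1 Voicing Between Vowels: no change — [yumistos]
  result: [yumistos]

2 then 1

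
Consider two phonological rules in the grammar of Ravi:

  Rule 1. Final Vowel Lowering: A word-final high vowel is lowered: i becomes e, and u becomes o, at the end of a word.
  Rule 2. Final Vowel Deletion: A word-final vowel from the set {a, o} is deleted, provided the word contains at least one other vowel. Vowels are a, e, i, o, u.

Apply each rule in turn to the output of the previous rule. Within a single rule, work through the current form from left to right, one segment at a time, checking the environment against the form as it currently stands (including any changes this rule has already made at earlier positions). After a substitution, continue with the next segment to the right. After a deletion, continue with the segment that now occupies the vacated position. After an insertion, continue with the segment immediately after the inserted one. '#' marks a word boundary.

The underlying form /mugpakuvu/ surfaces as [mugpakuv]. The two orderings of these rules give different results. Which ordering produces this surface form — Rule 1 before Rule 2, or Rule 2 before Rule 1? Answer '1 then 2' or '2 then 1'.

1 then 2

Order 1 then 2:
  1 Final Vowel Lowering: [mugpakuvu] → [mugpakuvo]
  2 Final Vowel Deletion: [mugpakuvo] → [mugpakuv]
  result: [mugpakuv]
Order 2 then 1:
  2 Final Vowel Deletion: no change — [mugpakuvu]
  1 Final Vowel Lowering: [mugpakuvu] → [mugpakuvo]
  result: [mugpakuvo]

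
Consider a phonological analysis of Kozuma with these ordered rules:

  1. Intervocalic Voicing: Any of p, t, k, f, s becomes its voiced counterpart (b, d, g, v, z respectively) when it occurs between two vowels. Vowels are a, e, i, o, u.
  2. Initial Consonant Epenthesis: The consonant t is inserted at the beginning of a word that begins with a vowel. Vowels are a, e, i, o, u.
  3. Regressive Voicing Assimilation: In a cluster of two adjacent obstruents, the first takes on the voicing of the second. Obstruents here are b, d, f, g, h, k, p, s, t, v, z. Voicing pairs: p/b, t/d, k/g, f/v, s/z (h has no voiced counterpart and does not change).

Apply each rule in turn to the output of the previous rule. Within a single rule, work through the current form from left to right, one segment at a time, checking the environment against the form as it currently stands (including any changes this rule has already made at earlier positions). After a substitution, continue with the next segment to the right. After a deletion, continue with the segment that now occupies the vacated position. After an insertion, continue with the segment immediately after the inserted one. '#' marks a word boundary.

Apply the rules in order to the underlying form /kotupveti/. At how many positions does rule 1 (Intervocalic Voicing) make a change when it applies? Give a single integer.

2

1 Intervocalic Voicing: [kotupveti] → [kodupvedi]
2 Initial Consonant Epenthesis: no change — [kodupvedi]
3 Regressive Voicing Assimilation: [kodupvedi] → [kodubvedi]
Rule 1 changed 2 position(s).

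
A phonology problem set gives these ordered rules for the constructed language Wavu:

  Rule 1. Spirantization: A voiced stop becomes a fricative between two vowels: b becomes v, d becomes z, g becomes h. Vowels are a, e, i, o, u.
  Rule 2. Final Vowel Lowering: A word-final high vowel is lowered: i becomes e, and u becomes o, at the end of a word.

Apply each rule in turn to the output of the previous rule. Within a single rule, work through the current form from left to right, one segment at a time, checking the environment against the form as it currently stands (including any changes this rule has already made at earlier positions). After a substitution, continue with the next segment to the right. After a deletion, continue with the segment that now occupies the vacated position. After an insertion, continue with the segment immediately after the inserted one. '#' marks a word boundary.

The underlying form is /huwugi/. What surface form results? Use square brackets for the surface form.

Rule 1 Spirantization: [huwugi] → [huwuhi]
Rule 2 Final Vowel Lowering: [huwuhi] → [huwuhe]

[huwuhe]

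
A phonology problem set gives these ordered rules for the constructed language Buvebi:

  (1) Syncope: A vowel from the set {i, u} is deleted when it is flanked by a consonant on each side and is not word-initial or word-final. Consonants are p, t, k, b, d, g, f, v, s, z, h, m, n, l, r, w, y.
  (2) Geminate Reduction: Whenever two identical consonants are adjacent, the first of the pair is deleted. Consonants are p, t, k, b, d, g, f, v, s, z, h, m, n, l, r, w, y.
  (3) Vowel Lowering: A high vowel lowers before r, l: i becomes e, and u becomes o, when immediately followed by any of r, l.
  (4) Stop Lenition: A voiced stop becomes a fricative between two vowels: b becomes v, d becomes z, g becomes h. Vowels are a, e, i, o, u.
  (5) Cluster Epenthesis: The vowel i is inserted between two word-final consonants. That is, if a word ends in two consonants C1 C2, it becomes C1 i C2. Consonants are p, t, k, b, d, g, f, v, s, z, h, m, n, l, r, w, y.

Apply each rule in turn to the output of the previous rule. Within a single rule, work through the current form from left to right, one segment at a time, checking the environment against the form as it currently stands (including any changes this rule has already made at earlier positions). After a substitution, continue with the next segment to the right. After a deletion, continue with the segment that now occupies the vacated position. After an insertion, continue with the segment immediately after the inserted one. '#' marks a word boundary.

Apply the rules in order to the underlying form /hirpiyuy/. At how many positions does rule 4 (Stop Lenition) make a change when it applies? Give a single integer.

0

(1) Syncope: [hirpiyuy] → [hrpyy]
(2) Geminate Reduction: [hrpyy] → [hrpy]
(3) Vowel Lowering: no change — [hrpy]
(4) Stop Lenition: no change — [hrpy]
(5) Cluster Epenthesis: [hrpy] → [hrpiy]
Rule 4 changed 0 position(s).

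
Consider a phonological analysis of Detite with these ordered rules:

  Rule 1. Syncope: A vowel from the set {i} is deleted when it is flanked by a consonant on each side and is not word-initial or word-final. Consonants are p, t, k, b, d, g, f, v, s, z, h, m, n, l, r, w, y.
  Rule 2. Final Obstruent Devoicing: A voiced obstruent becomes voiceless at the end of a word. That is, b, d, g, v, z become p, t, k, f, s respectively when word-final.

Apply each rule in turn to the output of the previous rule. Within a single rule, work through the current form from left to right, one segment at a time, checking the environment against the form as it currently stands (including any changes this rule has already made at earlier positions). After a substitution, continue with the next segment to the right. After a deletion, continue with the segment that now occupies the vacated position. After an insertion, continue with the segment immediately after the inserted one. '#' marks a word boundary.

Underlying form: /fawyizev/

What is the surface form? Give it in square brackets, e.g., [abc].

[fawyzef]

Rule 1 Syncope: [fawyizev] → [fawyzev]
Rule 2 Final Obstruent Devoicing: [fawyzev] → [fawyzef]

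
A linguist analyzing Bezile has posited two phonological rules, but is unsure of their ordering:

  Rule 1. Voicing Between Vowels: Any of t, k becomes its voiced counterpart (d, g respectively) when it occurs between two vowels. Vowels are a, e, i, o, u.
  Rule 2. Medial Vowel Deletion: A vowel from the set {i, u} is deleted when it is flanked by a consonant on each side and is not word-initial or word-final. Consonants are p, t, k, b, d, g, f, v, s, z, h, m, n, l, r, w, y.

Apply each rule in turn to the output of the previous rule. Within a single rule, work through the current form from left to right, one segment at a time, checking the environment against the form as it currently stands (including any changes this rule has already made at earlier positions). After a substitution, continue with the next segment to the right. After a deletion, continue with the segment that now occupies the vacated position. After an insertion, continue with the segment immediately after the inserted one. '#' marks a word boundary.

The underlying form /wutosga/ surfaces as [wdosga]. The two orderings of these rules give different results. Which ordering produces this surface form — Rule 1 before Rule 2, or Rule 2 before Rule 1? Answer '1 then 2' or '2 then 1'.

Order 1 then 2:
  1 Voicing Between Vowels: [wutosga] → [wudosga]
  2 Medial Vowel Deletion: [wudosga] → [wdosga]
  result: [wdosga]
Order 2 then 1:
  2 Medial Vowel Deletion: [wutosga] → [wtosga]
  1 Voicing Between Vowels: no change — [wtosga]
  result: [wtosga]

1 then 2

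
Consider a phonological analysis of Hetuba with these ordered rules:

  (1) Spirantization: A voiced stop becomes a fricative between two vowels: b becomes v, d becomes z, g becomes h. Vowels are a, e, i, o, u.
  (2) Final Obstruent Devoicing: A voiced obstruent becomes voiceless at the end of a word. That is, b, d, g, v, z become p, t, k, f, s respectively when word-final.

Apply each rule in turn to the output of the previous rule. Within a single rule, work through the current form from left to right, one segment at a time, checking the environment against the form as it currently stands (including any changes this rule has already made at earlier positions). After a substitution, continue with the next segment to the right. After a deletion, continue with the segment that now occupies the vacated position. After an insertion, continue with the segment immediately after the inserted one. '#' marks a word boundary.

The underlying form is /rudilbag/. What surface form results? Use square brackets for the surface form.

[ruzilbak]

(1) Spirantization: [rudilbag] → [ruzilbag]
(2) Final Obstruent Devoicing: [ruzilbag] → [ruzilbak]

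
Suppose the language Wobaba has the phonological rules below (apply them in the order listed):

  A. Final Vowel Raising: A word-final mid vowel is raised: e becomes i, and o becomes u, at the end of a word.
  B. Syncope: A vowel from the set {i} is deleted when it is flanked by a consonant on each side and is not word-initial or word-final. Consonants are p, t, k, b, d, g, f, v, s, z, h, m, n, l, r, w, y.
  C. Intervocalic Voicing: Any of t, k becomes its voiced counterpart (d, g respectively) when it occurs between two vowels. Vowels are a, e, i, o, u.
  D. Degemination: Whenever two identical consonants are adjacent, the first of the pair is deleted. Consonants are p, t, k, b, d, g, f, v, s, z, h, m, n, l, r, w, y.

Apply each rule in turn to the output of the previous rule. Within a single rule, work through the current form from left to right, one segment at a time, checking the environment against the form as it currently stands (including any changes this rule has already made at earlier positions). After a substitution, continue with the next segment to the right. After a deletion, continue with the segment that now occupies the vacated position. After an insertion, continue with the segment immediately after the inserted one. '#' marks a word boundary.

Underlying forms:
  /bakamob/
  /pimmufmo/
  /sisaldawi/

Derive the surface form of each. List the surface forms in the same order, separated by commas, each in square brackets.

/bakamob/:
  A Final Vowel Raising: no change — [bakamob]
  B Syncope: no change — [bakamob]
  C Intervocalic Voicing: [bakamob] → [bagamob]
  D Degemination: no change — [bagamob]
/pimmufmo/:
  A Final Vowel Raising: [pimmufmo] → [pimmufmu]
  B Syncope: [pimmufmu] → [pmmufmu]
  C Intervocalic Voicing: no change — [pmmufmu]
  D Degemination: [pmmufmu] → [pmufmu]
/sisaldawi/:
  A Final Vowel Raising: no change — [sisaldawi]
  B Syncope: [sisaldawi] → [ssaldawi]
  C Intervocalic Voicing: no change — [ssaldawi]
  D Degemination: [ssaldawi] → [saldawi]

[bagamob], [pmufmu], [saldawi]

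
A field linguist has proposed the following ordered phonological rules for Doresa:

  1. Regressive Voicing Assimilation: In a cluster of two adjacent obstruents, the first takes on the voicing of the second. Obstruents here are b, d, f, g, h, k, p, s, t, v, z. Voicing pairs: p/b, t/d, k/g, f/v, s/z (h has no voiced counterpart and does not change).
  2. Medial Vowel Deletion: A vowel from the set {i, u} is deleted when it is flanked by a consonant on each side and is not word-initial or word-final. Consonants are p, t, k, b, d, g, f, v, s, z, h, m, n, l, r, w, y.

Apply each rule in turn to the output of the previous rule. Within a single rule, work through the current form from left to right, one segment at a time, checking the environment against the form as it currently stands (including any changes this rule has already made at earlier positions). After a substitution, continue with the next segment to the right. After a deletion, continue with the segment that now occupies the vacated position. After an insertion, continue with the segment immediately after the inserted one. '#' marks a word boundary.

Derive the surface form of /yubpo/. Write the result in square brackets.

1 Regressive Voicing Assimilation: [yubpo] → [yuppo]
2 Medial Vowel Deletion: [yuppo] → [yppo]

[yppo]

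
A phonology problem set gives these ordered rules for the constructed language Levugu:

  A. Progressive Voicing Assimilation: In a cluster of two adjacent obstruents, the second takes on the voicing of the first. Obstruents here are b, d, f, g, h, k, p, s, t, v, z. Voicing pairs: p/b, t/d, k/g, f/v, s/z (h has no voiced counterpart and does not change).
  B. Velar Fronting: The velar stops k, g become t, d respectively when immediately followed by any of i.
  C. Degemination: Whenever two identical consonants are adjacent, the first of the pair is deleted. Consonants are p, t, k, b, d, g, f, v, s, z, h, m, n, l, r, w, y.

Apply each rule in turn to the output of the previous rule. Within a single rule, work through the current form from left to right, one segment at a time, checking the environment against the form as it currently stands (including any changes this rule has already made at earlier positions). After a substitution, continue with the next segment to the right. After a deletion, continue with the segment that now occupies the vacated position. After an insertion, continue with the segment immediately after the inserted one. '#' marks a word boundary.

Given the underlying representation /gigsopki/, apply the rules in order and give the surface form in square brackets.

[digzopti]

A Progressive Voicing Assimilation: [gigsopki] → [gigzopki]
B Velar Fronting: [gigzopki] → [digzopti]
C Degemination: no change — [digzopti]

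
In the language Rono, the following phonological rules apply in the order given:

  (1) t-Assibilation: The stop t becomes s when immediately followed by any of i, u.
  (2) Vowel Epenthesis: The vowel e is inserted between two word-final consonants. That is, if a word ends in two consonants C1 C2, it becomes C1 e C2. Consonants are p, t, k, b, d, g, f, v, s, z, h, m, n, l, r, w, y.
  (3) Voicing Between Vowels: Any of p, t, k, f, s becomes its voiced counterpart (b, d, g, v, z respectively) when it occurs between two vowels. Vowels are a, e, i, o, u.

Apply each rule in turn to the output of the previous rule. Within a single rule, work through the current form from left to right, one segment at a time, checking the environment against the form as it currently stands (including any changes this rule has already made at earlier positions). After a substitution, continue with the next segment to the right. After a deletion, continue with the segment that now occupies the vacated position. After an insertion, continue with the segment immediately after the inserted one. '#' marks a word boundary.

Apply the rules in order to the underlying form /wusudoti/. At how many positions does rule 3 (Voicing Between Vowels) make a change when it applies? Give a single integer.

2

(1) t-Assibilation: [wusudoti] → [wusudosi]
(2) Vowel Epenthesis: no change — [wusudosi]
(3) Voicing Between Vowels: [wusudosi] → [wuzudozi]
Rule 3 changed 2 position(s).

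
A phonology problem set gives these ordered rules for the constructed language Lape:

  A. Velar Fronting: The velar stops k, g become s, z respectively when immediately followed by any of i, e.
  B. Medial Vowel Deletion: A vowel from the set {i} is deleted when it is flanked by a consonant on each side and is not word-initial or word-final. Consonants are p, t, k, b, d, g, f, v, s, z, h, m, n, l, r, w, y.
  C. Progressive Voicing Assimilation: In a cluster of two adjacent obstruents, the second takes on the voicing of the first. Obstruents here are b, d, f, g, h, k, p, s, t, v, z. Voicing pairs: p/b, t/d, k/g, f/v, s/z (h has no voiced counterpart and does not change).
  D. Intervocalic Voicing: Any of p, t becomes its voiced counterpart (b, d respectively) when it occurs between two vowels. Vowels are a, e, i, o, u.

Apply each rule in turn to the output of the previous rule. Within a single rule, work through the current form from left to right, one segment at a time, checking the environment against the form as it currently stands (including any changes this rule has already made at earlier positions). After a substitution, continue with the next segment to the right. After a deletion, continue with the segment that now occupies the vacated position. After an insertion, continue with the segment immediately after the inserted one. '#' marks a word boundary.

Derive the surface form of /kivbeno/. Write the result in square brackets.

A Velar Fronting: [kivbeno] → [sivbeno]
B Medial Vowel Deletion: [sivbeno] → [svbeno]
C Progressive Voicing Assimilation: [svbeno] → [sfpeno]
D Intervocalic Voicing: no change — [sfpeno]

[sfpeno]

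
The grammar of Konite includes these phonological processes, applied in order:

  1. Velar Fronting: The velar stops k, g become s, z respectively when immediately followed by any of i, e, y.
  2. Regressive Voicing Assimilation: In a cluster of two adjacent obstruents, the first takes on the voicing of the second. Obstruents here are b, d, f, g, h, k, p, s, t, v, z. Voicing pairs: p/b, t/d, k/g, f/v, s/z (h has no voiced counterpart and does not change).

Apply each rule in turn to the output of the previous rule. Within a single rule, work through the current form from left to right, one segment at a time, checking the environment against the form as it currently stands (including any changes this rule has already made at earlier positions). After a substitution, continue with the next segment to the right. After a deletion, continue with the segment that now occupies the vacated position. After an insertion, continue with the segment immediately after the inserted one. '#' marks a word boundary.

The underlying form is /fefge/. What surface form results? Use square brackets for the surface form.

1 Velar Fronting: [fefge] → [fefze]
2 Regressive Voicing Assimilation: [fefze] → [fevze]

[fevze]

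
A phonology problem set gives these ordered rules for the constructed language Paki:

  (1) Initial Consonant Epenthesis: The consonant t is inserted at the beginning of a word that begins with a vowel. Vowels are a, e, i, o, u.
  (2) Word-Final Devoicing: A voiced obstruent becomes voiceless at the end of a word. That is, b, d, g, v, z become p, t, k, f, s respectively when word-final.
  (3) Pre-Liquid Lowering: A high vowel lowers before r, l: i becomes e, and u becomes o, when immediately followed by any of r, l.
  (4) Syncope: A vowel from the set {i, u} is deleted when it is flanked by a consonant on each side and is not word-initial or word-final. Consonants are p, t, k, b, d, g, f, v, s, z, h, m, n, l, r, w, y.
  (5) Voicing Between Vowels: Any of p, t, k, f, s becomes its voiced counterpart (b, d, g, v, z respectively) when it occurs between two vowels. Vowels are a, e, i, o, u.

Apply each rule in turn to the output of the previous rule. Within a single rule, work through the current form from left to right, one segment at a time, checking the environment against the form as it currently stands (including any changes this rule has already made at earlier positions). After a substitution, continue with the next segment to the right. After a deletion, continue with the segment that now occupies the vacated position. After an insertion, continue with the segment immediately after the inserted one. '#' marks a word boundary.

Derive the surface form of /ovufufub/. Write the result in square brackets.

[tovffp]

(1) Initial Consonant Epenthesis: [ovufufub] → [tovufufub]
(2) Word-Final Devoicing: [tovufufub] → [tovufufup]
(3) Pre-Liquid Lowering: no change — [tovufufup]
(4) Syncope: [tovufufup] → [tovffp]
(5) Voicing Between Vowels: no change — [tovffp]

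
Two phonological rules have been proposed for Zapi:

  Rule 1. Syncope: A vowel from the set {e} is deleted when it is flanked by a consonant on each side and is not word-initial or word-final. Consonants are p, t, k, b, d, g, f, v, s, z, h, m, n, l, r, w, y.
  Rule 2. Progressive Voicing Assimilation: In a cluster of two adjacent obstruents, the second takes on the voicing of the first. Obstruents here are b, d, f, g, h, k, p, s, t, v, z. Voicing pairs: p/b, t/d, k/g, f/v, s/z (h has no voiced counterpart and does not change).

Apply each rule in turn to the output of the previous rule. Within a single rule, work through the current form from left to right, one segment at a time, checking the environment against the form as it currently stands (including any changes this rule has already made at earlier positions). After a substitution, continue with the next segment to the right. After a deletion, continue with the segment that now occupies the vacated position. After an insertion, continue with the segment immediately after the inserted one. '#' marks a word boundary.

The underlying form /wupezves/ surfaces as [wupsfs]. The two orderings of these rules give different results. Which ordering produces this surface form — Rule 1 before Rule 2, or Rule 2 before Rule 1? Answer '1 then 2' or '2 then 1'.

1 then 2

Order 1 then 2:
  1 Syncope: [wupezves] → [wupzvs]
  2 Progressive Voicing Assimilation: [wupzvs] → [wupsfs]
  result: [wupsfs]
Order 2 then 1:
  2 Progressive Voicing Assimilation: no change — [wupezves]
  1 Syncope: [wupezves] → [wupzvs]
  result: [wupzvs]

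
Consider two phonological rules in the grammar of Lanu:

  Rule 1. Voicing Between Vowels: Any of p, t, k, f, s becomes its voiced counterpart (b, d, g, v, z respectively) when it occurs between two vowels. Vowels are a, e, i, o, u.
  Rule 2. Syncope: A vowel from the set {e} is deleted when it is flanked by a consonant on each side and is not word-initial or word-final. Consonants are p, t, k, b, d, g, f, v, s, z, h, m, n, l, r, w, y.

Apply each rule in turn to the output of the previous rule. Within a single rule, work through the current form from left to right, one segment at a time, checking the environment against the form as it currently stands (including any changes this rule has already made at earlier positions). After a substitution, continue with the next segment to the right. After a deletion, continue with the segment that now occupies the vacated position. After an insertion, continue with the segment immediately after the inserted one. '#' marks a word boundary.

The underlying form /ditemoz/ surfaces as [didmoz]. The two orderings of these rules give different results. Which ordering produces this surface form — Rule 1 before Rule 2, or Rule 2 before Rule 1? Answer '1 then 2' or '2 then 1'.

1 then 2

Order 1 then 2:
  1 Voicing Between Vowels: [ditemoz] → [didemoz]
  2 Syncope: [didemoz] → [didmoz]
  result: [didmoz]
Order 2 then 1:
  2 Syncope: [ditemoz] → [ditmoz]
  1 Voicing Between Vowels: no change — [ditmoz]
  result: [ditmoz]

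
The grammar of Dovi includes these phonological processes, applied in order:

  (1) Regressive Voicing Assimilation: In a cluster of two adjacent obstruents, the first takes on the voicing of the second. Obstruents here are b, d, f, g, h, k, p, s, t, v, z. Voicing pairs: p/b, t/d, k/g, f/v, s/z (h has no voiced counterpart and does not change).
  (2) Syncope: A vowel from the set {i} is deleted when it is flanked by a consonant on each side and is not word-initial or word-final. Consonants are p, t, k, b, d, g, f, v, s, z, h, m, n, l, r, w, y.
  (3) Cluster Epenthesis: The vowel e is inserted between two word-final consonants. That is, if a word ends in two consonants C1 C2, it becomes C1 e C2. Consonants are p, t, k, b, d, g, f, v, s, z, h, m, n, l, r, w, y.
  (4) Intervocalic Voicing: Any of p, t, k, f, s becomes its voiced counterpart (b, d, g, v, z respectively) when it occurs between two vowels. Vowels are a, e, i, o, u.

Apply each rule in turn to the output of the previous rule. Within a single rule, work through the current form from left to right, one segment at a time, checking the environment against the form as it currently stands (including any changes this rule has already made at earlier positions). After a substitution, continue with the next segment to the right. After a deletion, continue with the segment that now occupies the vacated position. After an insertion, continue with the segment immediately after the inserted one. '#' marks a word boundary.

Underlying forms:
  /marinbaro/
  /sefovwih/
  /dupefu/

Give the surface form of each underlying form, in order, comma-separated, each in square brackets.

/marinbaro/:
  (1) Regressive Voicing Assimilation: no change — [marinbaro]
  (2) Syncope: [marinbaro] → [marnbaro]
  (3) Cluster Epenthesis: no change — [marnbaro]
  (4) Intervocalic Voicing: no change — [marnbaro]
/sefovwih/:
  (1) Regressive Voicing Assimilation: no change — [sefovwih]
  (2) Syncope: [sefovwih] → [sefovwh]
  (3) Cluster Epenthesis: [sefovwh] → [sefovweh]
  (4) Intervocalic Voicing: [sefovweh] → [sevovweh]
/dupefu/:
  (1) Regressive Voicing Assimilation: no change — [dupefu]
  (2) Syncope: no change — [dupefu]
  (3) Cluster Epenthesis: no change — [dupefu]
  (4) Intervocalic Voicing: [dupefu] → [dubevu]

[marnbaro], [sevovweh], [dubevu]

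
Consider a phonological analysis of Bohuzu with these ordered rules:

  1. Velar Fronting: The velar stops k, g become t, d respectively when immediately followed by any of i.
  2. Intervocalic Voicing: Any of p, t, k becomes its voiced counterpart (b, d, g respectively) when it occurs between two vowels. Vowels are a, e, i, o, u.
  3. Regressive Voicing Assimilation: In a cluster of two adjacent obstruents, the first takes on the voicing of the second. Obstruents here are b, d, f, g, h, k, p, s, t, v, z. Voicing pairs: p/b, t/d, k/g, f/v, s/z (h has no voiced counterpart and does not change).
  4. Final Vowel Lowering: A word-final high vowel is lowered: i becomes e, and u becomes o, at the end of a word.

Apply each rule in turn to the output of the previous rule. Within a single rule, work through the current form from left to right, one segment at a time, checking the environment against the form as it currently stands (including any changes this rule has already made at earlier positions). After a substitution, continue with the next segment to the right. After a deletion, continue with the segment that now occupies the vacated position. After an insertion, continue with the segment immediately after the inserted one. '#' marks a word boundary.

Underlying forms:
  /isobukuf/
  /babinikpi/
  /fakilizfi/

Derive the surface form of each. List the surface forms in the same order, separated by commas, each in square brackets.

[isobuguf], [babinikpe], [fadilisfe]

/isobukuf/:
  1 Velar Fronting: no change — [isobukuf]
  2 Intervocalic Voicing: [isobukuf] → [isobuguf]
  3 Regressive Voicing Assimilation: no change — [isobuguf]
  4 Final Vowel Lowering: no change — [isobuguf]
/babinikpi/:
  1 Velar Fronting: no change — [babinikpi]
  2 Intervocalic Voicing: no change — [babinikpi]
  3 Regressive Voicing Assimilation: no change — [babinikpi]
  4 Final Vowel Lowering: [babinikpi] → [babinikpe]
/fakilizfi/:
  1 Velar Fronting: [fakilizfi] → [fatilizfi]
  2 Intervocalic Voicing: [fatilizfi] → [fadilizfi]
  3 Regressive Voicing Assimilation: [fadilizfi] → [fadilisfi]
  4 Final Vowel Lowering: [fadilisfi] → [fadilisfe]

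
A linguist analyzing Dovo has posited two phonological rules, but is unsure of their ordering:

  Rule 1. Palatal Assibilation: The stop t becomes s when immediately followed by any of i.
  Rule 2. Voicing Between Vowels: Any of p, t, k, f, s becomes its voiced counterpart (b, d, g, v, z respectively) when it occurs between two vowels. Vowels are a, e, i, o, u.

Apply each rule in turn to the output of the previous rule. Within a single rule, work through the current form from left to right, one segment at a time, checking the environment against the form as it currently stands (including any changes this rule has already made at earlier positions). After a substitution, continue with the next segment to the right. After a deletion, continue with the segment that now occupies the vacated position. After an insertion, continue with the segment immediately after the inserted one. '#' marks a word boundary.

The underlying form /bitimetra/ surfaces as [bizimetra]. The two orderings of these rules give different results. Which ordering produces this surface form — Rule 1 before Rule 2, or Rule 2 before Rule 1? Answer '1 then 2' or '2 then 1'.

1 then 2

Order 1 then 2:
  1 Palatal Assibilation: [bitimetra] → [bisimetra]
  2 Voicing Between Vowels: [bisimetra] → [bizimetra]
  result: [bizimetra]
Order 2 then 1:
  2 Voicing Between Vowels: [bitimetra] → [bidimetra]
  1 Palatal Assibilation: no change — [bidimetra]
  result: [bidimetra]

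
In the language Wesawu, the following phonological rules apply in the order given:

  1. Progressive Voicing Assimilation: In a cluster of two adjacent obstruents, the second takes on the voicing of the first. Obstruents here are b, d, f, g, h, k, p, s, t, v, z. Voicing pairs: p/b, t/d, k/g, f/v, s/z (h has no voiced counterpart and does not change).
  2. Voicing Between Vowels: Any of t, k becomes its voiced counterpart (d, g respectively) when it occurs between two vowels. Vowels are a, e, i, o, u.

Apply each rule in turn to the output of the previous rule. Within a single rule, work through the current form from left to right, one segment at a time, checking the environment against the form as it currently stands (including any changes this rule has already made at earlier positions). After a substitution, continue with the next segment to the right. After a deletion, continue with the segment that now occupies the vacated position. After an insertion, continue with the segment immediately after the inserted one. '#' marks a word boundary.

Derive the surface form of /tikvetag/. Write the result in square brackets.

1 Progressive Voicing Assimilation: [tikvetag] → [tikfetag]
2 Voicing Between Vowels: [tikfetag] → [tikfedag]

[tikfedag]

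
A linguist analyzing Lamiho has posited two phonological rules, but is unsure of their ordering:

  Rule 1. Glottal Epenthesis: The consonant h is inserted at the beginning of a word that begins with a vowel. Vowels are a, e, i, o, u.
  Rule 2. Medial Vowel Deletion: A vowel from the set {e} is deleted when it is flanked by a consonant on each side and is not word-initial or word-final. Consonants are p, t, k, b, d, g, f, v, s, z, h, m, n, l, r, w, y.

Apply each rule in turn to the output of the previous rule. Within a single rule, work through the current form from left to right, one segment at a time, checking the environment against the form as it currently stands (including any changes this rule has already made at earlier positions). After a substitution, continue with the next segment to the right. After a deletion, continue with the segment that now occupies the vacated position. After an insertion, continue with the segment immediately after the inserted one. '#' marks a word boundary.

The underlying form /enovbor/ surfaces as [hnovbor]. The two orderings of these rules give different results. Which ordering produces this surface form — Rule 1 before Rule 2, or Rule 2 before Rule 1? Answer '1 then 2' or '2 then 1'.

Order 1 then 2:
  1 Glottal Epenthesis: [enovbor] → [henovbor]
  2 Medial Vowel Deletion: [henovbor] → [hnovbor]
  result: [hnovbor]
Order 2 then 1:
  2 Medial Vowel Deletion: no change — [enovbor]
  1 Glottal Epenthesis: [enovbor] → [henovbor]
  result: [henovbor]

1 then 2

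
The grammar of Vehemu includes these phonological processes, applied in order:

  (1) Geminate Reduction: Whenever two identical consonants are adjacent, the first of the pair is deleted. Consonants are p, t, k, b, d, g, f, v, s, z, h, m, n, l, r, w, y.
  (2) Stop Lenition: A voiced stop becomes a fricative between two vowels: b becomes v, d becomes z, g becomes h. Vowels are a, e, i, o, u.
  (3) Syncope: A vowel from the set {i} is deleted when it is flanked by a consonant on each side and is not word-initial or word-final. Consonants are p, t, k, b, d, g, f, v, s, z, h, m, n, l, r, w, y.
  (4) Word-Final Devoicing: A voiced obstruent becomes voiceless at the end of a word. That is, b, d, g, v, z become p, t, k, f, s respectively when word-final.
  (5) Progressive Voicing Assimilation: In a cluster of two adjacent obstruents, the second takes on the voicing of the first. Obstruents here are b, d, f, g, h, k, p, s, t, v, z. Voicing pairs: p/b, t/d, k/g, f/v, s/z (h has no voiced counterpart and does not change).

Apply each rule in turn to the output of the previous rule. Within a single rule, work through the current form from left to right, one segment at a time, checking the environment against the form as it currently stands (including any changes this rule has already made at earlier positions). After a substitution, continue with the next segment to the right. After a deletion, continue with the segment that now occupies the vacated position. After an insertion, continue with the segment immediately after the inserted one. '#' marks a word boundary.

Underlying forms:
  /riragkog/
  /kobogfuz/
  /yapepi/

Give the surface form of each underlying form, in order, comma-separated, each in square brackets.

/riragkog/:
  (1) Geminate Reduction: no change — [riragkog]
  (2) Stop Lenition: no change — [riragkog]
  (3) Syncope: [riragkog] → [rragkog]
  (4) Word-Final Devoicing: [rragkog] → [rragkok]
  (5) Progressive Voicing Assimilation: [rragkok] → [rraggok]
/kobogfuz/:
  (1) Geminate Reduction: no change — [kobogfuz]
  (2) Stop Lenition: [kobogfuz] → [kovogfuz]
  (3) Syncope: no change — [kovogfuz]
  (4) Word-Final Devoicing: [kovogfuz] → [kovogfus]
  (5) Progressive Voicing Assimilation: [kovogfus] → [kovogvus]
/yapepi/:
  (1) Geminate Reduction: no change — [yapepi]
  (2) Stop Lenition: no change — [yapepi]
  (3) Syncope: no change — [yapepi]
  (4) Word-Final Devoicing: no change — [yapepi]
  (5) Progressive Voicing Assimilation: no change — [yapepi]

[rraggok], [kovogvus], [yapepi]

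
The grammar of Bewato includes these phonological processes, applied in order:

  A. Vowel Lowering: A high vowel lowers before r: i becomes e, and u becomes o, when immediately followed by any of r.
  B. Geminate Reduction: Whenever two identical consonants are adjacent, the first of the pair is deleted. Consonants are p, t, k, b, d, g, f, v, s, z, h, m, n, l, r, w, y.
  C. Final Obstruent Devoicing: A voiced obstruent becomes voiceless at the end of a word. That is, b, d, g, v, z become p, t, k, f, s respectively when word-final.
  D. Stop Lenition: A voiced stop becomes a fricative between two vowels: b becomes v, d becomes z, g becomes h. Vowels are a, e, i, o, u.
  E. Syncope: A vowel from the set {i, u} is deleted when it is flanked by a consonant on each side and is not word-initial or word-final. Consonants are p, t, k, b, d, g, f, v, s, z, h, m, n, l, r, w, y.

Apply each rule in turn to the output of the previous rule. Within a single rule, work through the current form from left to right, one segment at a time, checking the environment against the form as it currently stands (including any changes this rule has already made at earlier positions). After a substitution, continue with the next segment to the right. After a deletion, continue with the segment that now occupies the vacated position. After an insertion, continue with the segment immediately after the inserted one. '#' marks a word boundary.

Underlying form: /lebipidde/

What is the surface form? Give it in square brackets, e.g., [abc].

A Vowel Lowering: no change — [lebipidde]
B Geminate Reduction: [lebipidde] → [lebipide]
C Final Obstruent Devoicing: no change — [lebipide]
D Stop Lenition: [lebipide] → [levipize]
E Syncope: [levipize] → [levpze]

[levpze]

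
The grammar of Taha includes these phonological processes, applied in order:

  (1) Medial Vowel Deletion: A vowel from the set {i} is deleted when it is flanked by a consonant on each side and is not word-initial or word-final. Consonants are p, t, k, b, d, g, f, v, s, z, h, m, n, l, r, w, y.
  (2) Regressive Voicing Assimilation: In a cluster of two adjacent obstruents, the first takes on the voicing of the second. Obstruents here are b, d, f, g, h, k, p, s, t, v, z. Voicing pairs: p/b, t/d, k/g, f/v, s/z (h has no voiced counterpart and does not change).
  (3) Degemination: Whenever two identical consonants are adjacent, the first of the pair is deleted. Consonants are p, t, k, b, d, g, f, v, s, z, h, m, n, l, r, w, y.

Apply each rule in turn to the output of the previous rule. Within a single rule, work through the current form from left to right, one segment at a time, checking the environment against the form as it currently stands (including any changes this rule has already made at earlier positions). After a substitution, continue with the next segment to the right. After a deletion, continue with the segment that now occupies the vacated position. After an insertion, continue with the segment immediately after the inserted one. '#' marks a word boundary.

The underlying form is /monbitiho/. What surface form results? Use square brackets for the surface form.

[monptho]

(1) Medial Vowel Deletion: [monbitiho] → [monbtho]
(2) Regressive Voicing Assimilation: [monbtho] → [monptho]
(3) Degemination: no change — [monptho]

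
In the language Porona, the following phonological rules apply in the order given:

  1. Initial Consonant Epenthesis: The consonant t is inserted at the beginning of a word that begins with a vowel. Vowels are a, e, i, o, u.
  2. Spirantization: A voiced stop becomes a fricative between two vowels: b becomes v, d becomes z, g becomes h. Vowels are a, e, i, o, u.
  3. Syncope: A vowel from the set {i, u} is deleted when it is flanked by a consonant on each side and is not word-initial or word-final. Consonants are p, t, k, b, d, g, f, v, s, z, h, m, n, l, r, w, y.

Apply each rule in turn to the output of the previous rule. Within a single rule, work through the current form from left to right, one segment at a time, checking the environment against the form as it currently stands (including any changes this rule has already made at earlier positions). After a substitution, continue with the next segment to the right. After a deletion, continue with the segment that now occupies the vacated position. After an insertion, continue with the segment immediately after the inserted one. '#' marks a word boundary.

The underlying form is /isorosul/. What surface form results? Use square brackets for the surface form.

1 Initial Consonant Epenthesis: [isorosul] → [tisorosul]
2 Spirantization: no change — [tisorosul]
3 Syncope: [tisorosul] → [tsorosl]

[tsorosl]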